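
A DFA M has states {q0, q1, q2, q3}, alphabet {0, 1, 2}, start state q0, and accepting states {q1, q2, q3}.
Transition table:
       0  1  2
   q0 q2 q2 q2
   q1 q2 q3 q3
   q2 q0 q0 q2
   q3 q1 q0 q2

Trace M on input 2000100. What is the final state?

q0 --2--> q2
q2 --0--> q0
q0 --0--> q2
q2 --0--> q0
q0 --1--> q2
q2 --0--> q0
q0 --0--> q2

q2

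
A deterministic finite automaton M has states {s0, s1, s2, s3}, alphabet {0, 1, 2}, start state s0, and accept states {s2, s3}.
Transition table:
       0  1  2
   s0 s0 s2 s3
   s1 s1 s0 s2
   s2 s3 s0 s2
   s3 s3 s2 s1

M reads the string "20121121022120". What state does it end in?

s0 --2--> s3
s3 --0--> s3
s3 --1--> s2
s2 --2--> s2
s2 --1--> s0
s0 --1--> s2
s2 --2--> s2
s2 --1--> s0
s0 --0--> s0
s0 --2--> s3
s3 --2--> s1
s1 --1--> s0
s0 --2--> s3
s3 --0--> s3

s3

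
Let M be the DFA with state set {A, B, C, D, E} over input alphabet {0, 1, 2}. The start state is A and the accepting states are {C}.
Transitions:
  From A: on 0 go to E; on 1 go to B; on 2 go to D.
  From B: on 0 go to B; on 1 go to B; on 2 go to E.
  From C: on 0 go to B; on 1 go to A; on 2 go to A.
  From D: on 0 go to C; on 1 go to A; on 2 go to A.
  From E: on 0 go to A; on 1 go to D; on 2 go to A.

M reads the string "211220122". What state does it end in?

A --2--> D
D --1--> A
A --1--> B
B --2--> E
E --2--> A
A --0--> E
E --1--> D
D --2--> A
A --2--> D

D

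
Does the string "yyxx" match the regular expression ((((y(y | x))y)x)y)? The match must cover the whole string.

no

No split of yyxx into u·v has (((y(y|x))y)x) matching u and y matching v.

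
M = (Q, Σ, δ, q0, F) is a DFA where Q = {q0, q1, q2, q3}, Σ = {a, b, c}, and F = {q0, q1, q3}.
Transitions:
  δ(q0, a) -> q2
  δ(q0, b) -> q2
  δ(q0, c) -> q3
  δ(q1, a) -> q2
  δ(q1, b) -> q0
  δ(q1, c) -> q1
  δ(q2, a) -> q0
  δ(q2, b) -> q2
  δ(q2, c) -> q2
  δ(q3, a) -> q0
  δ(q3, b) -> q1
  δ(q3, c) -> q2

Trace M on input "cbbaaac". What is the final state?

q0 --c--> q3
q3 --b--> q1
q1 --b--> q0
q0 --a--> q2
q2 --a--> q0
q0 --a--> q2
q2 --c--> q2

q2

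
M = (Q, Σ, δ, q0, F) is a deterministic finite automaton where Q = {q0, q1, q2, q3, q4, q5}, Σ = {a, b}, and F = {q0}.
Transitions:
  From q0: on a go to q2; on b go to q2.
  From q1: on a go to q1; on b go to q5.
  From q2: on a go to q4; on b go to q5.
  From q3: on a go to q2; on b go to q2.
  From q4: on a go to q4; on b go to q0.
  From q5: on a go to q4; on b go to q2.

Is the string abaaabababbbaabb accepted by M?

q0 --a--> q2
q2 --b--> q5
q5 --a--> q4
q4 --a--> q4
q4 --a--> q4
q4 --b--> q0
q0 --a--> q2
q2 --b--> q5
q5 --a--> q4
q4 --b--> q0
q0 --b--> q2
q2 --b--> q5
q5 --a--> q4
q4 --a--> q4
q4 --b--> q0
q0 --b--> q2
End in state q2, which is not an accepting state.

rejected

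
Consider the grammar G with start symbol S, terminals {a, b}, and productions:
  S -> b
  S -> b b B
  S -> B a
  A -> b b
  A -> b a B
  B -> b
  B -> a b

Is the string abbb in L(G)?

no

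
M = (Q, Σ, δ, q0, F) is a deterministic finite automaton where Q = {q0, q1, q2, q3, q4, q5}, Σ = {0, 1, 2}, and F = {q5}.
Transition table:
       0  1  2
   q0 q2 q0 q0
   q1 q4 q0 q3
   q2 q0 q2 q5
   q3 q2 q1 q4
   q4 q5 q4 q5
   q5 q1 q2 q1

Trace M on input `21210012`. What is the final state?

q0 --2--> q0
q0 --1--> q0
q0 --2--> q0
q0 --1--> q0
q0 --0--> q2
q2 --0--> q0
q0 --1--> q0
q0 --2--> q0

q0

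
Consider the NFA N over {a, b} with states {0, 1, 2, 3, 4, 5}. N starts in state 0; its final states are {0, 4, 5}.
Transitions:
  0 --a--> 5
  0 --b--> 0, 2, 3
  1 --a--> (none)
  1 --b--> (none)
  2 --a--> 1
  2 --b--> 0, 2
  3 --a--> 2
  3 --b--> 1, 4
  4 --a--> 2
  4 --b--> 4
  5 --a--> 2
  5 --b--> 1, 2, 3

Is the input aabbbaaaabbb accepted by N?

Start: {0}
read a: {5}
read a: {2}
read b: {0, 2}
read b: {0, 2, 3}
read b: {0, 1, 2, 3, 4}
read a: {1, 2, 5}
read a: {1, 2}
read a: {1}
read a: {}
The reachable set is empty and stays empty for the remaining 3 symbols.
Reachable ∩ accepting = {} — empty.

rejected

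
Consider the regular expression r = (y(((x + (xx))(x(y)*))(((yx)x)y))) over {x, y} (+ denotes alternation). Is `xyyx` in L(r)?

no

No split of xyyx into u·v has y matching u and (((x+(xx))(x(y)*))(((yx)x)y)) matching v.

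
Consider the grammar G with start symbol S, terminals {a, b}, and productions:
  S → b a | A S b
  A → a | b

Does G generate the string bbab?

yes

S ⇒ ASb ⇒ bSb ⇒ bbab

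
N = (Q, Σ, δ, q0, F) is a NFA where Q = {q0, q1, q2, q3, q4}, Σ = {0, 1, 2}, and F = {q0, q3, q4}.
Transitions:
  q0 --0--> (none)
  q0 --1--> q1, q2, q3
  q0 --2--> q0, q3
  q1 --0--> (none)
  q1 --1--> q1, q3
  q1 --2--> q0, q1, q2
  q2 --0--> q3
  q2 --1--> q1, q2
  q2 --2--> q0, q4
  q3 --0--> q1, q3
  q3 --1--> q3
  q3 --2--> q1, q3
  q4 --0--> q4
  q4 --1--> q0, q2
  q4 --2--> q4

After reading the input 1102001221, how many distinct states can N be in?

4

Start: {q0}
read 1: {q1, q2, q3}
read 1: {q1, q2, q3}
read 0: {q1, q3}
read 2: {q0, q1, q2, q3}
read 0: {q1, q3}
read 0: {q1, q3}
read 1: {q1, q3}
read 2: {q0, q1, q2, q3}
read 2: {q0, q1, q2, q3, q4}
read 1: {q0, q1, q2, q3}
Final reachable set {q0, q1, q2, q3} has 4 states.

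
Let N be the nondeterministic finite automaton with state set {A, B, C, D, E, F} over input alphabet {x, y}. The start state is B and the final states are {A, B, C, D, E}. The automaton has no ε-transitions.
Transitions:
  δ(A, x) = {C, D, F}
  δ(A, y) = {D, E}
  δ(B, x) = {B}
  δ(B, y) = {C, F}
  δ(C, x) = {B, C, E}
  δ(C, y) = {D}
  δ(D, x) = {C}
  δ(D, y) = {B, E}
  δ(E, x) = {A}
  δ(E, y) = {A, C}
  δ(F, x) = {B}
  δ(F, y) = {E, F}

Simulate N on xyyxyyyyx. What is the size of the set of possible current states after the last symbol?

6

Start: {B}
read x: {B}
read y: {C, F}
read y: {D, E, F}
read x: {A, B, C}
read y: {C, D, E, F}
read y: {A, B, C, D, E, F}
read y: {A, B, C, D, E, F}
read y: {A, B, C, D, E, F}
read x: {A, B, C, D, E, F}
Final reachable set {A, B, C, D, E, F} has 6 states.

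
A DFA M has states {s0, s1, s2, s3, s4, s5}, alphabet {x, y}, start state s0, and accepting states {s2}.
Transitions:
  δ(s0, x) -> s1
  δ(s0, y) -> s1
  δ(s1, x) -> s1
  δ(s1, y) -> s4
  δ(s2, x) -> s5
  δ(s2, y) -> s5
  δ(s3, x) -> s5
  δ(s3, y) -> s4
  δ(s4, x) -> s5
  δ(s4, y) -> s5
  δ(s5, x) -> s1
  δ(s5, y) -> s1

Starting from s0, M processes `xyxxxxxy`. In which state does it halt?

s0 --x--> s1
s1 --y--> s4
s4 --x--> s5
s5 --x--> s1
s1 --x--> s1
s1 --x--> s1
s1 --x--> s1
s1 --y--> s4

s4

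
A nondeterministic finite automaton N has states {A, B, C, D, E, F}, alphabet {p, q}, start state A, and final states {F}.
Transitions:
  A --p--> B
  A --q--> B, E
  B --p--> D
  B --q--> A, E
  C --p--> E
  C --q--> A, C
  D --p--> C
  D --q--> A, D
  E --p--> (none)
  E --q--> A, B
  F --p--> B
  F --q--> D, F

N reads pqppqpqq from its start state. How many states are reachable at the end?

4

Start: {A}
read p: {B}
read q: {A, E}
read p: {B}
read p: {D}
read q: {A, D}
read p: {B, C}
read q: {A, C, E}
read q: {A, B, C, E}
Final reachable set {A, B, C, E} has 4 states.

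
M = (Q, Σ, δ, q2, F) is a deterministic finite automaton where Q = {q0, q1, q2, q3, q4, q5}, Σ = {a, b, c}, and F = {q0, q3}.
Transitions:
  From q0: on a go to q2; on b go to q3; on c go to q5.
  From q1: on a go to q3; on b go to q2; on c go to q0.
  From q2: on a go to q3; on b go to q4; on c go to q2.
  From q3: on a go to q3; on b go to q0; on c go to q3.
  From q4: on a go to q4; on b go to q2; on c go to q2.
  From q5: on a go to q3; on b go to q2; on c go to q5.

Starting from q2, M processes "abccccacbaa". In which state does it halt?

q2 --a--> q3
q3 --b--> q0
q0 --c--> q5
q5 --c--> q5
q5 --c--> q5
q5 --c--> q5
q5 --a--> q3
q3 --c--> q3
q3 --b--> q0
q0 --a--> q2
q2 --a--> q3

q3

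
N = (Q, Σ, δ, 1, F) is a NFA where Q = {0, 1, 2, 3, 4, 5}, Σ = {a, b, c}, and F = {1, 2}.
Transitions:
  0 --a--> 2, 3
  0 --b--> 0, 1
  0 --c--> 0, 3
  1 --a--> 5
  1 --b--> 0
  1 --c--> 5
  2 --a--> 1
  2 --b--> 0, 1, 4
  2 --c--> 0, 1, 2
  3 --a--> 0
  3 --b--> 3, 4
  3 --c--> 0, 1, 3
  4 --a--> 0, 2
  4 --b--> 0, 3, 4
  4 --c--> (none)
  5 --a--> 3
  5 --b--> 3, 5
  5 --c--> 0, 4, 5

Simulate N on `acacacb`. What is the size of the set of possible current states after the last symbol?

5

Start: {1}
read a: {5}
read c: {0, 4, 5}
read a: {0, 2, 3}
read c: {0, 1, 2, 3}
read a: {0, 1, 2, 3, 5}
read c: {0, 1, 2, 3, 4, 5}
read b: {0, 1, 3, 4, 5}
Final reachable set {0, 1, 3, 4, 5} has 5 states.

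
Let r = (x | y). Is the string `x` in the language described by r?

The left alternative x matches x.

yes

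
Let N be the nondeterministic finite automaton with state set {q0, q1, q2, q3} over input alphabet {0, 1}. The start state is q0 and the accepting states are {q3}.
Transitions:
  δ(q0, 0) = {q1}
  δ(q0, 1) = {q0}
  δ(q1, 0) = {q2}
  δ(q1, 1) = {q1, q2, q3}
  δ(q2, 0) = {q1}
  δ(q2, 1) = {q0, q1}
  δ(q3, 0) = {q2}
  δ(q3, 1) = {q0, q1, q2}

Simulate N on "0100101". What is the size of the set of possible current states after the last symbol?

4

Start: {q0}
read 0: {q1}
read 1: {q1, q2, q3}
read 0: {q1, q2}
read 0: {q1, q2}
read 1: {q0, q1, q2, q3}
read 0: {q1, q2}
read 1: {q0, q1, q2, q3}
Final reachable set {q0, q1, q2, q3} has 4 states.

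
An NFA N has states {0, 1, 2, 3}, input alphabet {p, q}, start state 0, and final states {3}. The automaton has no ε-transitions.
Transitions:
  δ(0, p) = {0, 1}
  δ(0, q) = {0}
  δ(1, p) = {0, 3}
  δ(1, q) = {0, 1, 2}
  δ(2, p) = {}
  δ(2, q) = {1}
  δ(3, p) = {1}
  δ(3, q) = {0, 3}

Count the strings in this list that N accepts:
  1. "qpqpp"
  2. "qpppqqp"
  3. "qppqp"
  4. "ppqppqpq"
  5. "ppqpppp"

5

"qpqpp": accepted
"qpppqqp": accepted
"qppqp": accepted
"ppqppqpq": accepted
"ppqpppp": accepted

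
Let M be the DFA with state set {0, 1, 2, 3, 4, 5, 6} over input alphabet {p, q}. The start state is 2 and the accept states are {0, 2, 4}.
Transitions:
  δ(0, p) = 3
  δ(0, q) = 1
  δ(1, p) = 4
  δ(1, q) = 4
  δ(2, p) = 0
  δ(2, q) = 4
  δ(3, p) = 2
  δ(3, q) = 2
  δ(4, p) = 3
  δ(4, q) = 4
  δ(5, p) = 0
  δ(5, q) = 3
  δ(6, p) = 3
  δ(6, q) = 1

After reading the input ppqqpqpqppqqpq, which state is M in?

2

2 --p--> 0
0 --p--> 3
3 --q--> 2
2 --q--> 4
4 --p--> 3
3 --q--> 2
2 --p--> 0
0 --q--> 1
1 --p--> 4
4 --p--> 3
3 --q--> 2
2 --q--> 4
4 --p--> 3
3 --q--> 2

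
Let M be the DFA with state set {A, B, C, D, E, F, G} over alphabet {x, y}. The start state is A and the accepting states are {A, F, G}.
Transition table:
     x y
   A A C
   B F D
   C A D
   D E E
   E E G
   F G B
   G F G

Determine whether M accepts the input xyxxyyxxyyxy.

A --x--> A
A --y--> C
C --x--> A
A --x--> A
A --y--> C
C --y--> D
D --x--> E
E --x--> E
E --y--> G
G --y--> G
G --x--> F
F --y--> B
End in state B, which is not an accepting state.

rejected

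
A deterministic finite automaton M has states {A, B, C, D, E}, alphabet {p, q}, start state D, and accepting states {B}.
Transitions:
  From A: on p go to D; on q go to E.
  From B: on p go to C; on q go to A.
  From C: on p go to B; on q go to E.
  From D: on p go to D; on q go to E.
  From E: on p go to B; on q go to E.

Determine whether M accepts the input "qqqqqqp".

accepted

D --q--> E
E --q--> E
E --q--> E
E --q--> E
E --q--> E
E --q--> E
E --p--> B
End in state B, which is an accepting state.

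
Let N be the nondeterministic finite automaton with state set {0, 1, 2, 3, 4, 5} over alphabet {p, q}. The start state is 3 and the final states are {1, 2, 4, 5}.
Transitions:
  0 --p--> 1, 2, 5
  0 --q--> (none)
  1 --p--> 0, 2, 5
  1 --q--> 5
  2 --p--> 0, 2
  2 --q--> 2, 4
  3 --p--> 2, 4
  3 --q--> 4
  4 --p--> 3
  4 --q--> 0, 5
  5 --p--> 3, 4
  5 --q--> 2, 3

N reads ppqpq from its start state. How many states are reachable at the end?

2

Start: {3}
read p: {2, 4}
read p: {0, 2, 3}
read q: {2, 4}
read p: {0, 2, 3}
read q: {2, 4}
Final reachable set {2, 4} has 2 states.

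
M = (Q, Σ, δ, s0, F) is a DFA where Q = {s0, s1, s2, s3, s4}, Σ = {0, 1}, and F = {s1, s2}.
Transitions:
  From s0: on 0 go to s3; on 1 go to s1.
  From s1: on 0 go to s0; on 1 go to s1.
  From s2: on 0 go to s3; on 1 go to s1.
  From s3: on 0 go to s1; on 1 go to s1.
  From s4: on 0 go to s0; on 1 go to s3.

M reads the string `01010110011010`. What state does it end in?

s0

s0 --0--> s3
s3 --1--> s1
s1 --0--> s0
s0 --1--> s1
s1 --0--> s0
s0 --1--> s1
s1 --1--> s1
s1 --0--> s0
s0 --0--> s3
s3 --1--> s1
s1 --1--> s1
s1 --0--> s0
s0 --1--> s1
s1 --0--> s0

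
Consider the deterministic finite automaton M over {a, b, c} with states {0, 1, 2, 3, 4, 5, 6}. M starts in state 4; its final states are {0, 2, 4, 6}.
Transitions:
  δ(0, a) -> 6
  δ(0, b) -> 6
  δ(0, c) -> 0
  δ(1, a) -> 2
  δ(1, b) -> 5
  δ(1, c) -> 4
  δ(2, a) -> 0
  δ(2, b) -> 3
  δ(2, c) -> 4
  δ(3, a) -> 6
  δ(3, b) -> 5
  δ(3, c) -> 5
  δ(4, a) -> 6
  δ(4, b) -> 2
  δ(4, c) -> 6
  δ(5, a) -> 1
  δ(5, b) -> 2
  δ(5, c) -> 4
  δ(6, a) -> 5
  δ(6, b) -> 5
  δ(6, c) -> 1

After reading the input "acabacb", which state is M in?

5

4 --a--> 6
6 --c--> 1
1 --a--> 2
2 --b--> 3
3 --a--> 6
6 --c--> 1
1 --b--> 5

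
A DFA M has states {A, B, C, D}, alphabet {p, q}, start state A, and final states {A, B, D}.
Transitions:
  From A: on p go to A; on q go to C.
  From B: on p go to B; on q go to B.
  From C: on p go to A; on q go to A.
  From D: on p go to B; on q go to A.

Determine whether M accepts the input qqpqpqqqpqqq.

A --q--> C
C --q--> A
A --p--> A
A --q--> C
C --p--> A
A --q--> C
C --q--> A
A --q--> C
C --p--> A
A --q--> C
C --q--> A
A --q--> C
End in state C, which is not an accepting state.

rejected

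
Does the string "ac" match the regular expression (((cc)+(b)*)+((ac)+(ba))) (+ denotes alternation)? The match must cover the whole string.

The right alternative ((ac)+(ba)) matches ac.

yes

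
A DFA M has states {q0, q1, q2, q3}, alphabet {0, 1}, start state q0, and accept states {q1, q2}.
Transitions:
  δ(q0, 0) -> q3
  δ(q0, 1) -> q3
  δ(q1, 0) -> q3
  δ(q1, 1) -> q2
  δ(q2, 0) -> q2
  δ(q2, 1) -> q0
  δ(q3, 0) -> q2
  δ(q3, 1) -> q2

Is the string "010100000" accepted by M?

q0 --0--> q3
q3 --1--> q2
q2 --0--> q2
q2 --1--> q0
q0 --0--> q3
q3 --0--> q2
q2 --0--> q2
q2 --0--> q2
q2 --0--> q2
End in state q2, which is an accepting state.

accepted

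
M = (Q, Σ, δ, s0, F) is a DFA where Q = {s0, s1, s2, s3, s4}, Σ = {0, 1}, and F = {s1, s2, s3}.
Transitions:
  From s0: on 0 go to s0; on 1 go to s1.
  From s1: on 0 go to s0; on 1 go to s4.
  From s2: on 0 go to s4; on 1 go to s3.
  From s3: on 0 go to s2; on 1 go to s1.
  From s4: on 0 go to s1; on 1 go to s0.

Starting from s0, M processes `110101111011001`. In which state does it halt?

s0 --1--> s1
s1 --1--> s4
s4 --0--> s1
s1 --1--> s4
s4 --0--> s1
s1 --1--> s4
s4 --1--> s0
s0 --1--> s1
s1 --1--> s4
s4 --0--> s1
s1 --1--> s4
s4 --1--> s0
s0 --0--> s0
s0 --0--> s0
s0 --1--> s1

s1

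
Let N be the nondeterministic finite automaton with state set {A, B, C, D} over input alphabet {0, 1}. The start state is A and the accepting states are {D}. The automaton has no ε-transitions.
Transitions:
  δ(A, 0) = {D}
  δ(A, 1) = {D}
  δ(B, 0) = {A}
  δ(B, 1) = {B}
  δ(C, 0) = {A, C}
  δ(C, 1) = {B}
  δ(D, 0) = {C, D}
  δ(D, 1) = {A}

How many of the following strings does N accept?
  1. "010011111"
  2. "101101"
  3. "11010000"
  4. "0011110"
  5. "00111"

"010011111": rejected
"101101": accepted
"11010000": accepted
"0011110": accepted
"00111": rejected

3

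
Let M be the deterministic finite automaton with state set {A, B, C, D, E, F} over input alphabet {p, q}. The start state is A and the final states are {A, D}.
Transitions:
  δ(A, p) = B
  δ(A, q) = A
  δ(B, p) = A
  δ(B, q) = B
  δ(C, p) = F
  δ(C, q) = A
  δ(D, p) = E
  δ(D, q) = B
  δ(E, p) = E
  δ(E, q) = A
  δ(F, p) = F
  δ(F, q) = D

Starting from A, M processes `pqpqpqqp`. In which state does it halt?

A

A --p--> B
B --q--> B
B --p--> A
A --q--> A
A --p--> B
B --q--> B
B --q--> B
B --p--> A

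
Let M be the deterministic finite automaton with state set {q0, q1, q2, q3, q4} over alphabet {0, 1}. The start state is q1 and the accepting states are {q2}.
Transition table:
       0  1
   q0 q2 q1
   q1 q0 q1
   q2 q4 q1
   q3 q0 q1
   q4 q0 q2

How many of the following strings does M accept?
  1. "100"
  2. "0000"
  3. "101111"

1

"100": accepted
"0000": rejected
"101111": rejected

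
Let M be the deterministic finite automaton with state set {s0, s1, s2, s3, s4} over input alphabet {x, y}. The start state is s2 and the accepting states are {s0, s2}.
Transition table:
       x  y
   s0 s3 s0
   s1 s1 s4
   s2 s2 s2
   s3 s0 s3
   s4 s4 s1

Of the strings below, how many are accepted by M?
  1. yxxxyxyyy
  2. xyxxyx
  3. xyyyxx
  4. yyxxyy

yxxxyxyyy: accepted
xyxxyx: accepted
xyyyxx: accepted
yyxxyy: accepted

4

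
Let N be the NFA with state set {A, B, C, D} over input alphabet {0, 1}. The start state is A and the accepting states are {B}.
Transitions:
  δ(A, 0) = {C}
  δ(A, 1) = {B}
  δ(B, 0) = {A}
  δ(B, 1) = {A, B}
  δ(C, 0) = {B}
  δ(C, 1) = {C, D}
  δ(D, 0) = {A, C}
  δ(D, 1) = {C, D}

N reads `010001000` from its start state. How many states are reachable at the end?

3

Start: {A}
read 0: {C}
read 1: {C, D}
read 0: {A, B, C}
read 0: {A, B, C}
read 0: {A, B, C}
read 1: {A, B, C, D}
read 0: {A, B, C}
read 0: {A, B, C}
read 0: {A, B, C}
Final reachable set {A, B, C} has 3 states.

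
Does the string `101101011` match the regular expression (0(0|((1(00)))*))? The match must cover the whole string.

no

No split of 101101011 into u·v has 0 matching u and (0|((1(00)))*) matching v.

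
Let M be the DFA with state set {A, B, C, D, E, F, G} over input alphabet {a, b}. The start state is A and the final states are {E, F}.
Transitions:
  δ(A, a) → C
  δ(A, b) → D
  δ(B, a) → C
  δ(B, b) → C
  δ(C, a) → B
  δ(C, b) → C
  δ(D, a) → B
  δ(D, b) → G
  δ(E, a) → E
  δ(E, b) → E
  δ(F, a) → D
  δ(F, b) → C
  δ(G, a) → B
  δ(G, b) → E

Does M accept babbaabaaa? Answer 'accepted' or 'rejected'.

A --b--> D
D --a--> B
B --b--> C
C --b--> C
C --a--> B
B --a--> C
C --b--> C
C --a--> B
B --a--> C
C --a--> B
End in state B, which is not an accepting state.

rejected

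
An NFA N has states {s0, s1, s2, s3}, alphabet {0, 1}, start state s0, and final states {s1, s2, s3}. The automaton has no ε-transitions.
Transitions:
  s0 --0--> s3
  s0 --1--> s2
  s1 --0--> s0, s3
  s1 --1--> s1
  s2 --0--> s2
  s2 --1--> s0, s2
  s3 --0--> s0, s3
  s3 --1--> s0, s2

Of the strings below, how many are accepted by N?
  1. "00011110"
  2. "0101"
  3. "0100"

"00011110": accepted
"0101": accepted
"0100": accepted

3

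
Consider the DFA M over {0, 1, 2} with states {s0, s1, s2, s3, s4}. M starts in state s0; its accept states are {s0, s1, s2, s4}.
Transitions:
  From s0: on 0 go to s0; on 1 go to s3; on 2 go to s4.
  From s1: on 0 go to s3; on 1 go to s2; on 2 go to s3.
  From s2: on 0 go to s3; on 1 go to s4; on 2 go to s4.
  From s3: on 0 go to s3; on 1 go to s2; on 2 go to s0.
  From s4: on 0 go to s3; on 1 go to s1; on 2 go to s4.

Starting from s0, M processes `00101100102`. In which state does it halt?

s0

s0 --0--> s0
s0 --0--> s0
s0 --1--> s3
s3 --0--> s3
s3 --1--> s2
s2 --1--> s4
s4 --0--> s3
s3 --0--> s3
s3 --1--> s2
s2 --0--> s3
s3 --2--> s0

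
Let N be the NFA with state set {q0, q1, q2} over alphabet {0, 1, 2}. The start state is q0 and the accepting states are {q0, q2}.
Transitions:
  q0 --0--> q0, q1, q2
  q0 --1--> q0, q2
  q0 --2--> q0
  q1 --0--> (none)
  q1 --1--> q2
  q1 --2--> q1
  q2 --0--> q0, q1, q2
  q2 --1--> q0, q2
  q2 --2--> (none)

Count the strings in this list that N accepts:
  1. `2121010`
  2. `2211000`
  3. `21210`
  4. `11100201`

`2121010`: accepted
`2211000`: accepted
`21210`: accepted
`11100201`: accepted

4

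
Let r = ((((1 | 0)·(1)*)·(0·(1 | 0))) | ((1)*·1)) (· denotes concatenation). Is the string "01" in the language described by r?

no

Neither (((1|0)·(1)*)·(0·(1|0))) nor ((1)*·1) matches 01.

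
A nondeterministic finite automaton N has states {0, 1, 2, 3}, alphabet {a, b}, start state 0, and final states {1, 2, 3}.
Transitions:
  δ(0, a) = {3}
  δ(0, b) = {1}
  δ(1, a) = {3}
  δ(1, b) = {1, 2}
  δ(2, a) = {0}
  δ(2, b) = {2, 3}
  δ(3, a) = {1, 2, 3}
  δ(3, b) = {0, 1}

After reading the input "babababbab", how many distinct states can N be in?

Start: {0}
read b: {1}
read a: {3}
read b: {0, 1}
read a: {3}
read b: {0, 1}
read a: {3}
read b: {0, 1}
read b: {1, 2}
read a: {0, 3}
read b: {0, 1}
Final reachable set {0, 1} has 2 states.

2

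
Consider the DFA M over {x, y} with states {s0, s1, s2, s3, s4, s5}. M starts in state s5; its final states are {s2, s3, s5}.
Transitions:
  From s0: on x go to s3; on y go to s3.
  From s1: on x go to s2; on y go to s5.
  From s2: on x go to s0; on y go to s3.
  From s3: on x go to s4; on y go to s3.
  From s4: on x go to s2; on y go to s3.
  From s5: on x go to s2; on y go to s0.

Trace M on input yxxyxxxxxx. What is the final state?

s5 --y--> s0
s0 --x--> s3
s3 --x--> s4
s4 --y--> s3
s3 --x--> s4
s4 --x--> s2
s2 --x--> s0
s0 --x--> s3
s3 --x--> s4
s4 --x--> s2

s2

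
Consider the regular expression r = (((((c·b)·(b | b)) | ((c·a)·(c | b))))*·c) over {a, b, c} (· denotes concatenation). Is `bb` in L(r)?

no

No split of bb into u·v has ((((c·b)·(b|b))|((c·a)·(c|b))))* matching u and c matching v.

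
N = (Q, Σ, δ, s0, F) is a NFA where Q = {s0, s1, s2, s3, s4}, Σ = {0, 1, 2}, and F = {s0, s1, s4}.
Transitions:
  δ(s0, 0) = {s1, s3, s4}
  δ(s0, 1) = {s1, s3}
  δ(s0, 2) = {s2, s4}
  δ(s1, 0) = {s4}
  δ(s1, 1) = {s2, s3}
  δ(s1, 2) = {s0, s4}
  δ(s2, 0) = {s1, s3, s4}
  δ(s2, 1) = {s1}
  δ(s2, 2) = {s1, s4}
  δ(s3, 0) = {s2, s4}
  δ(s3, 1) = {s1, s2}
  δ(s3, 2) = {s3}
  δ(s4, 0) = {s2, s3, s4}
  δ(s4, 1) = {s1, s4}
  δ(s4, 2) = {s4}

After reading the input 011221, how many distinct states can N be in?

Start: {s0}
read 0: {s1, s3, s4}
read 1: {s1, s2, s3, s4}
read 1: {s1, s2, s3, s4}
read 2: {s0, s1, s3, s4}
read 2: {s0, s2, s3, s4}
read 1: {s1, s2, s3, s4}
Final reachable set {s1, s2, s3, s4} has 4 states.

4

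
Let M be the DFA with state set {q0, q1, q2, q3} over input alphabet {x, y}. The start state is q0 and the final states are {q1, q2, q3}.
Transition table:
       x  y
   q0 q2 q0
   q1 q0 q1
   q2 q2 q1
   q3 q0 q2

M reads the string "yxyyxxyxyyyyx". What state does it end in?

q2

q0 --y--> q0
q0 --x--> q2
q2 --y--> q1
q1 --y--> q1
q1 --x--> q0
q0 --x--> q2
q2 --y--> q1
q1 --x--> q0
q0 --y--> q0
q0 --y--> q0
q0 --y--> q0
q0 --y--> q0
q0 --x--> q2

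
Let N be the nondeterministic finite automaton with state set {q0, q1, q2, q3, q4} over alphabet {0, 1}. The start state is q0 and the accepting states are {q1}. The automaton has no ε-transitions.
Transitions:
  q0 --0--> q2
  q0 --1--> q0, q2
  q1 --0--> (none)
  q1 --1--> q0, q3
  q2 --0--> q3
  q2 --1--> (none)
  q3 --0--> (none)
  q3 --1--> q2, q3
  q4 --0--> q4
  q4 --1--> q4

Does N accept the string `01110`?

rejected

Start: {q0}
read 0: {q2}
read 1: {}
The reachable set is empty and stays empty for the remaining 3 symbols.
Reachable ∩ accepting = {} — empty.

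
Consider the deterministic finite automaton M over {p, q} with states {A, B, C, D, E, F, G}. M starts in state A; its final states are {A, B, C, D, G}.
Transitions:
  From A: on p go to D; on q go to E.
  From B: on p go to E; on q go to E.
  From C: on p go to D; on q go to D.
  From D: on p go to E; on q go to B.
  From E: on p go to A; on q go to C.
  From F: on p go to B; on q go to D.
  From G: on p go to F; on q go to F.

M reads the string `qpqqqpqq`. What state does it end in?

D

A --q--> E
E --p--> A
A --q--> E
E --q--> C
C --q--> D
D --p--> E
E --q--> C
C --q--> D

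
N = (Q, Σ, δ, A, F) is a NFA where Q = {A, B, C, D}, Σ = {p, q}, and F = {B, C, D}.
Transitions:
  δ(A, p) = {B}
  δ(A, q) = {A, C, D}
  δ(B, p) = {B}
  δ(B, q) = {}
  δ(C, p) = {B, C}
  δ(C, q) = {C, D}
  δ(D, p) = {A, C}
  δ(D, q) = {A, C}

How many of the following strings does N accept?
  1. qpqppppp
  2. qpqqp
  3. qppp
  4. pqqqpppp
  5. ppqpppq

3

qpqppppp: accepted
qpqqp: accepted
qppp: accepted
pqqqpppp: rejected
ppqpppq: rejected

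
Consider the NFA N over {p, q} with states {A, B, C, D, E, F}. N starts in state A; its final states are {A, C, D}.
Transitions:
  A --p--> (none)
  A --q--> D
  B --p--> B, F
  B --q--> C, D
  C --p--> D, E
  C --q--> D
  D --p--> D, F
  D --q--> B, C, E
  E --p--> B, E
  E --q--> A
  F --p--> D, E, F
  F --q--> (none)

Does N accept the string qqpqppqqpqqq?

Start: {A}
read q: {D}
read q: {B, C, E}
read p: {B, D, E, F}
read q: {A, B, C, D, E}
read p: {B, D, E, F}
read p: {B, D, E, F}
read q: {A, B, C, D, E}
read q: {A, B, C, D, E}
read p: {B, D, E, F}
read q: {A, B, C, D, E}
read q: {A, B, C, D, E}
read q: {A, B, C, D, E}
Reachable ∩ accepting = {A, C, D} — nonempty.

accepted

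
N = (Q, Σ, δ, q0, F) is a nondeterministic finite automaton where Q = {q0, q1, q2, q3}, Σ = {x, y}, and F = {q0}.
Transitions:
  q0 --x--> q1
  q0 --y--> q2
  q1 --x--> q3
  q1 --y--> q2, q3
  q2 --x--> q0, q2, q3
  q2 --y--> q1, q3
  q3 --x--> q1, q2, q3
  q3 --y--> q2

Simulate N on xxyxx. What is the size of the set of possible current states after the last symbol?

4

Start: {q0}
read x: {q1}
read x: {q3}
read y: {q2}
read x: {q0, q2, q3}
read x: {q0, q1, q2, q3}
Final reachable set {q0, q1, q2, q3} has 4 states.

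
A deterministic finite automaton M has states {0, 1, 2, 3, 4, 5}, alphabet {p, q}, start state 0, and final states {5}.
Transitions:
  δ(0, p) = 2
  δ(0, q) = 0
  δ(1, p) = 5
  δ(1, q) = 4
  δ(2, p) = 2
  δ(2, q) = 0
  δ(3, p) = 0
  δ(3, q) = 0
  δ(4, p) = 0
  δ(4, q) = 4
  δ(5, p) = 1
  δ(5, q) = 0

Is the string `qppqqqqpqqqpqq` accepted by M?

0 --q--> 0
0 --p--> 2
2 --p--> 2
2 --q--> 0
0 --q--> 0
0 --q--> 0
0 --q--> 0
0 --p--> 2
2 --q--> 0
0 --q--> 0
0 --q--> 0
0 --p--> 2
2 --q--> 0
0 --q--> 0
End in state 0, which is not an accepting state.

rejected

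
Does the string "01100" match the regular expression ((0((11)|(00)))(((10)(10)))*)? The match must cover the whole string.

No split of 01100 into u·v has (0((11)|(00))) matching u and (((10)(10)))* matching v.

no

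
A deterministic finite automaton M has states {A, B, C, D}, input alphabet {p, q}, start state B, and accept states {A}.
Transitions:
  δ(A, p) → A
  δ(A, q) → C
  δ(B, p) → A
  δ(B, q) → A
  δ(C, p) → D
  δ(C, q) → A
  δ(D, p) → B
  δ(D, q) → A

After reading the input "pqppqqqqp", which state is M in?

D

B --p--> A
A --q--> C
C --p--> D
D --p--> B
B --q--> A
A --q--> C
C --q--> A
A --q--> C
C --p--> D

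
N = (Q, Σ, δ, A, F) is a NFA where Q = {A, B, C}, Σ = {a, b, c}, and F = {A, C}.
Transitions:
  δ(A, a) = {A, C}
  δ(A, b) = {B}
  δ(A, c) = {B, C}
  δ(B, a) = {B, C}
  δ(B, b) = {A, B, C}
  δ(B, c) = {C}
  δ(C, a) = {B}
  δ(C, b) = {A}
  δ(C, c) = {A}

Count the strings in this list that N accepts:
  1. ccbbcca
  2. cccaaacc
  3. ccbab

3

ccbbcca: accepted
cccaaacc: accepted
ccbab: accepted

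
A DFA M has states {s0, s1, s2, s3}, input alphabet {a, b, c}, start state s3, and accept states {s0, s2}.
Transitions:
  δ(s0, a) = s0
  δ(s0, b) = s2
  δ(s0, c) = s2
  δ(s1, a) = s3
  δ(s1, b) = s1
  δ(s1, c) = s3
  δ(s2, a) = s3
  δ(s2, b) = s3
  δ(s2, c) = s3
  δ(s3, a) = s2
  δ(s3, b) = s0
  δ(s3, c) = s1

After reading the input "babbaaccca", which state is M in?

s3 --b--> s0
s0 --a--> s0
s0 --b--> s2
s2 --b--> s3
s3 --a--> s2
s2 --a--> s3
s3 --c--> s1
s1 --c--> s3
s3 --c--> s1
s1 --a--> s3

s3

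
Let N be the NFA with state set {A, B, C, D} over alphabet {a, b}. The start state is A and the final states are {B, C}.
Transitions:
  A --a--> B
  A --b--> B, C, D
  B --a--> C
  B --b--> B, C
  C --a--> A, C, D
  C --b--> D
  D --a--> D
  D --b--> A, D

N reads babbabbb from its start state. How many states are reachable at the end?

4

Start: {A}
read b: {B, C, D}
read a: {A, C, D}
read b: {A, B, C, D}
read b: {A, B, C, D}
read a: {A, B, C, D}
read b: {A, B, C, D}
read b: {A, B, C, D}
read b: {A, B, C, D}
Final reachable set {A, B, C, D} has 4 states.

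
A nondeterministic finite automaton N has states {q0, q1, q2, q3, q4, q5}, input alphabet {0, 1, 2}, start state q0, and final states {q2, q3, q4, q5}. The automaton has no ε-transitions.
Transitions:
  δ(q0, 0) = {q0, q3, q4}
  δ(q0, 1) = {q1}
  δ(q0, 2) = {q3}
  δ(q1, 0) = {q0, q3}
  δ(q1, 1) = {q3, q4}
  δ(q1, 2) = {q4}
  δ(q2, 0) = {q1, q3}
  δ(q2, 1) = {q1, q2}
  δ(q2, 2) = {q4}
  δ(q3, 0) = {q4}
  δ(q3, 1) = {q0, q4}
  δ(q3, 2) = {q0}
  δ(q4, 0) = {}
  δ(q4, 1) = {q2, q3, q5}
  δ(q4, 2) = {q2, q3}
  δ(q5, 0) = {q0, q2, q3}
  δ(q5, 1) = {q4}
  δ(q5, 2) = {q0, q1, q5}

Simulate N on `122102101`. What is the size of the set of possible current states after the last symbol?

6

Start: {q0}
read 1: {q1}
read 2: {q4}
read 2: {q2, q3}
read 1: {q0, q1, q2, q4}
read 0: {q0, q1, q3, q4}
read 2: {q0, q2, q3, q4}
read 1: {q0, q1, q2, q3, q4, q5}
read 0: {q0, q1, q2, q3, q4}
read 1: {q0, q1, q2, q3, q4, q5}
Final reachable set {q0, q1, q2, q3, q4, q5} has 6 states.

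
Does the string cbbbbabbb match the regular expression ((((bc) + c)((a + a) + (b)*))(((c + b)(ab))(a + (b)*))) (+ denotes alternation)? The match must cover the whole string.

Split as cbbb·babbb: (((bc)+c)((a+a)+(b)*)) matches cbbb and (((c+b)(ab))(a+(b)*)) matches babbb.

yes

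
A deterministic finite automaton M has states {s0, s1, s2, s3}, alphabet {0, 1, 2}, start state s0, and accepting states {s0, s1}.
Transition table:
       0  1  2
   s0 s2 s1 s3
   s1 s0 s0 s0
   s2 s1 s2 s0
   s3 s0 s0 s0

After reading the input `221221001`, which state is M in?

s0 --2--> s3
s3 --2--> s0
s0 --1--> s1
s1 --2--> s0
s0 --2--> s3
s3 --1--> s0
s0 --0--> s2
s2 --0--> s1
s1 --1--> s0

s0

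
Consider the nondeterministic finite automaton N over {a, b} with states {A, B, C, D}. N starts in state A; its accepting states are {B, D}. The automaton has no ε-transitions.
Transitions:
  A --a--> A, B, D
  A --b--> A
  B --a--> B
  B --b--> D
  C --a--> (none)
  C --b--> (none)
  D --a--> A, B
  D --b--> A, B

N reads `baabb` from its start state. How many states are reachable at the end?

3

Start: {A}
read b: {A}
read a: {A, B, D}
read a: {A, B, D}
read b: {A, B, D}
read b: {A, B, D}
Final reachable set {A, B, D} has 3 states.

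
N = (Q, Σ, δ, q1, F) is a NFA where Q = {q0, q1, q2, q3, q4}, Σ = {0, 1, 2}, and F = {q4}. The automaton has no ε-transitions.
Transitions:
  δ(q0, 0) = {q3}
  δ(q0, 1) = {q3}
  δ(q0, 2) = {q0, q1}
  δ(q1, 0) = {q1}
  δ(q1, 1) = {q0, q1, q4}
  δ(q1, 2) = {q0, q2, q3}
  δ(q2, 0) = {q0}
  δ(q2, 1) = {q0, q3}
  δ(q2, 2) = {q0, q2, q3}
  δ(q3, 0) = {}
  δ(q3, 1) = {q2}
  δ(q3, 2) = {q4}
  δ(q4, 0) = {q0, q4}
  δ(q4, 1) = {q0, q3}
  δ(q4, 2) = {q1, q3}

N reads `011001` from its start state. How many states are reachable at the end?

5

Start: {q1}
read 0: {q1}
read 1: {q0, q1, q4}
read 1: {q0, q1, q3, q4}
read 0: {q0, q1, q3, q4}
read 0: {q0, q1, q3, q4}
read 1: {q0, q1, q2, q3, q4}
Final reachable set {q0, q1, q2, q3, q4} has 5 states.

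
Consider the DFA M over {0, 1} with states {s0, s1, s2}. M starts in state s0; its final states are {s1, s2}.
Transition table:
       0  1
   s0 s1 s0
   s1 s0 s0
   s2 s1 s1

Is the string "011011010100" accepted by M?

s0 --0--> s1
s1 --1--> s0
s0 --1--> s0
s0 --0--> s1
s1 --1--> s0
s0 --1--> s0
s0 --0--> s1
s1 --1--> s0
s0 --0--> s1
s1 --1--> s0
s0 --0--> s1
s1 --0--> s0
End in state s0, which is not an accepting state.

rejected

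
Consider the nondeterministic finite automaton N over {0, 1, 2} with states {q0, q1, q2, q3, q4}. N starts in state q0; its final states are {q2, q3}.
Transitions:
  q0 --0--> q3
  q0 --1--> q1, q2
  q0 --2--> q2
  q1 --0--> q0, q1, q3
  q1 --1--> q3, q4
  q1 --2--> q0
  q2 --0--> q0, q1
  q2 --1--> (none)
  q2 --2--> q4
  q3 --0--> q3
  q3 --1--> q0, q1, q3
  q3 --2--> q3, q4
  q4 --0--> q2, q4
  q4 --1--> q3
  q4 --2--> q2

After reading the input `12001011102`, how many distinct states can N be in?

Start: {q0}
read 1: {q1, q2}
read 2: {q0, q4}
read 0: {q2, q3, q4}
read 0: {q0, q1, q2, q3, q4}
read 1: {q0, q1, q2, q3, q4}
read 0: {q0, q1, q2, q3, q4}
read 1: {q0, q1, q2, q3, q4}
read 1: {q0, q1, q2, q3, q4}
read 1: {q0, q1, q2, q3, q4}
read 0: {q0, q1, q2, q3, q4}
read 2: {q0, q2, q3, q4}
Final reachable set {q0, q2, q3, q4} has 4 states.

4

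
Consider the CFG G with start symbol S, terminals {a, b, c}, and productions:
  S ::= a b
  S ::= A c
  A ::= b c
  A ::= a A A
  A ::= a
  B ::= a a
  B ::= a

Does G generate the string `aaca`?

no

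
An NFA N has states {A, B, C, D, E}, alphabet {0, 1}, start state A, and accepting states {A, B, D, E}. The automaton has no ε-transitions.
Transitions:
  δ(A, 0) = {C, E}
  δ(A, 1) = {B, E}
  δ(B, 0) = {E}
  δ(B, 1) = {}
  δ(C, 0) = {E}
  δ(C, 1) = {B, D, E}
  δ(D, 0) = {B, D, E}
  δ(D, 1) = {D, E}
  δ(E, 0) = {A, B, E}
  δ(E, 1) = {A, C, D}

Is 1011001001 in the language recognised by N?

accepted

Start: {A}
read 1: {B, E}
read 0: {A, B, E}
read 1: {A, B, C, D, E}
read 1: {A, B, C, D, E}
read 0: {A, B, C, D, E}
read 0: {A, B, C, D, E}
read 1: {A, B, C, D, E}
read 0: {A, B, C, D, E}
read 0: {A, B, C, D, E}
read 1: {A, B, C, D, E}
Reachable ∩ accepting = {A, B, D, E} — nonempty.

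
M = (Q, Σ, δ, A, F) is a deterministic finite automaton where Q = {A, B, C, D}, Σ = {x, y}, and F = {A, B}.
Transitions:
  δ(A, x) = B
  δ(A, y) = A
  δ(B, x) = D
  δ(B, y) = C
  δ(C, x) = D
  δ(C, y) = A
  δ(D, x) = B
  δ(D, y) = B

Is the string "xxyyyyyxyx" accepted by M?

A --x--> B
B --x--> D
D --y--> B
B --y--> C
C --y--> A
A --y--> A
A --y--> A
A --x--> B
B --y--> C
C --x--> D
End in state D, which is not an accepting state.

rejected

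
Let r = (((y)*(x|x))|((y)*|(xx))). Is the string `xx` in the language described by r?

yes

The right alternative ((y)*|(xx)) matches xx.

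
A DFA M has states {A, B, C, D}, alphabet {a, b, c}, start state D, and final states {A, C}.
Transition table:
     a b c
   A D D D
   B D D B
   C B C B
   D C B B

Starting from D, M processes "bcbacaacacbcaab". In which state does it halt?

C

D --b--> B
B --c--> B
B --b--> D
D --a--> C
C --c--> B
B --a--> D
D --a--> C
C --c--> B
B --a--> D
D --c--> B
B --b--> D
D --c--> B
B --a--> D
D --a--> C
C --b--> C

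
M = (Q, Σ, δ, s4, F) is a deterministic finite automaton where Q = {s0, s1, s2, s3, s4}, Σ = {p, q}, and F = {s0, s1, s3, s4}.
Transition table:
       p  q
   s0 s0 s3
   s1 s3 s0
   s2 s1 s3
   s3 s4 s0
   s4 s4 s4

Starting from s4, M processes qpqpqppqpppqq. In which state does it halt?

s4 --q--> s4
s4 --p--> s4
s4 --q--> s4
s4 --p--> s4
s4 --q--> s4
s4 --p--> s4
s4 --p--> s4
s4 --q--> s4
s4 --p--> s4
s4 --p--> s4
s4 --p--> s4
s4 --q--> s4
s4 --q--> s4

s4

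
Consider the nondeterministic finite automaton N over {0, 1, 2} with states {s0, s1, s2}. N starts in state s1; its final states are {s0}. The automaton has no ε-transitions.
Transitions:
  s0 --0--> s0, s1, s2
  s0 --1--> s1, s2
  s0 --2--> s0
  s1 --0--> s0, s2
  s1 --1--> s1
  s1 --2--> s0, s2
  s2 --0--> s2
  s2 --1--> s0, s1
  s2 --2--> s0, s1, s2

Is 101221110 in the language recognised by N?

Start: {s1}
read 1: {s1}
read 0: {s0, s2}
read 1: {s0, s1, s2}
read 2: {s0, s1, s2}
read 2: {s0, s1, s2}
read 1: {s0, s1, s2}
read 1: {s0, s1, s2}
read 1: {s0, s1, s2}
read 0: {s0, s1, s2}
Reachable ∩ accepting = {s0} — nonempty.

accepted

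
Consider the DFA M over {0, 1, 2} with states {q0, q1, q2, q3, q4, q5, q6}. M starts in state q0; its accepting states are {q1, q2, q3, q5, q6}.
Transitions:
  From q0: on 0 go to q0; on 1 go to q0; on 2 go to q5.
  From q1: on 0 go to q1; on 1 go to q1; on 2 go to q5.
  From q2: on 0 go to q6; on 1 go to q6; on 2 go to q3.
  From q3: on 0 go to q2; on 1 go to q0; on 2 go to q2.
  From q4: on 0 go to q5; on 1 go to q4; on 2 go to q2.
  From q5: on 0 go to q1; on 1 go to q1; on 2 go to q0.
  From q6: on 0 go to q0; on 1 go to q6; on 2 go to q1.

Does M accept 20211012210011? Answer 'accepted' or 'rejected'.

q0 --2--> q5
q5 --0--> q1
q1 --2--> q5
q5 --1--> q1
q1 --1--> q1
q1 --0--> q1
q1 --1--> q1
q1 --2--> q5
q5 --2--> q0
q0 --1--> q0
q0 --0--> q0
q0 --0--> q0
q0 --1--> q0
q0 --1--> q0
End in state q0, which is not an accepting state.

rejected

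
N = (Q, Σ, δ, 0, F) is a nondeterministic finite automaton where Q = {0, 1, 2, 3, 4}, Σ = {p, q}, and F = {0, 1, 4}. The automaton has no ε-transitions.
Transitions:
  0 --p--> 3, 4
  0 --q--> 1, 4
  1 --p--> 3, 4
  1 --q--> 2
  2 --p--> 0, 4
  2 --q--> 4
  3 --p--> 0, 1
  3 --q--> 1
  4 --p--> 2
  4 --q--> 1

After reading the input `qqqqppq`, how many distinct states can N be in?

3

Start: {0}
read q: {1, 4}
read q: {1, 2}
read q: {2, 4}
read q: {1, 4}
read p: {2, 3, 4}
read p: {0, 1, 2, 4}
read q: {1, 2, 4}
Final reachable set {1, 2, 4} has 3 states.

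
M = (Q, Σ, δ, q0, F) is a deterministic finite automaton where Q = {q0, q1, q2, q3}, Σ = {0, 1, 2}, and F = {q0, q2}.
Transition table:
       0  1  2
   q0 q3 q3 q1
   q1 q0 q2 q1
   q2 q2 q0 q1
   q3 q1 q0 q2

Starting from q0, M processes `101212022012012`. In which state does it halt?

q0 --1--> q3
q3 --0--> q1
q1 --1--> q2
q2 --2--> q1
q1 --1--> q2
q2 --2--> q1
q1 --0--> q0
q0 --2--> q1
q1 --2--> q1
q1 --0--> q0
q0 --1--> q3
q3 --2--> q2
q2 --0--> q2
q2 --1--> q0
q0 --2--> q1

q1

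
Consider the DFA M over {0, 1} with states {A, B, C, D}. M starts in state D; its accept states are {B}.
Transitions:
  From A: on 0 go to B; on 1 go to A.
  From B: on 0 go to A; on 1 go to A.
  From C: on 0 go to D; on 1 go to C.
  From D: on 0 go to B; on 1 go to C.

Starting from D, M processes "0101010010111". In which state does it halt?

A

D --0--> B
B --1--> A
A --0--> B
B --1--> A
A --0--> B
B --1--> A
A --0--> B
B --0--> A
A --1--> A
A --0--> B
B --1--> A
A --1--> A
A --1--> A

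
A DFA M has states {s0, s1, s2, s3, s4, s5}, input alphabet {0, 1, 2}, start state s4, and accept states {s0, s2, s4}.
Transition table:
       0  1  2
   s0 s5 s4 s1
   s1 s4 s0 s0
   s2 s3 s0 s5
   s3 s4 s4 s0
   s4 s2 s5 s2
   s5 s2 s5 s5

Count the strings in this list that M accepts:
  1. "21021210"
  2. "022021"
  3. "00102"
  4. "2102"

1

"21021210": accepted
"022021": rejected
"00102": rejected
"2102": rejected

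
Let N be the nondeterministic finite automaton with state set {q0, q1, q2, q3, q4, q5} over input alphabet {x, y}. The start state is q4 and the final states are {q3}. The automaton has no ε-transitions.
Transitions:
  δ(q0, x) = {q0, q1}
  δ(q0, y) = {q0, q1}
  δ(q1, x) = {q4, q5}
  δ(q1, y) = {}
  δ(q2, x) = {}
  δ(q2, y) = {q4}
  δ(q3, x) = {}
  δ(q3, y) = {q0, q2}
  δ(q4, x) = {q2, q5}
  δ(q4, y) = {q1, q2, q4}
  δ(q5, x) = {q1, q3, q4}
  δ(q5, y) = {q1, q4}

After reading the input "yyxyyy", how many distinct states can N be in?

Start: {q4}
read y: {q1, q2, q4}
read y: {q1, q2, q4}
read x: {q2, q4, q5}
read y: {q1, q2, q4}
read y: {q1, q2, q4}
read y: {q1, q2, q4}
Final reachable set {q1, q2, q4} has 3 states.

3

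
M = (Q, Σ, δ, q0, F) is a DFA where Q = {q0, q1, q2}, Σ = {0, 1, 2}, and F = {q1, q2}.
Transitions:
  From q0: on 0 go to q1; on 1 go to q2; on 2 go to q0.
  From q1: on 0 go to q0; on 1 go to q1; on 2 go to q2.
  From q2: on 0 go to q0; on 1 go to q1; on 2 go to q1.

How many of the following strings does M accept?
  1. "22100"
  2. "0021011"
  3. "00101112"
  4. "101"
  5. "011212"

5

"22100": accepted
"0021011": accepted
"00101112": accepted
"101": accepted
"011212": accepted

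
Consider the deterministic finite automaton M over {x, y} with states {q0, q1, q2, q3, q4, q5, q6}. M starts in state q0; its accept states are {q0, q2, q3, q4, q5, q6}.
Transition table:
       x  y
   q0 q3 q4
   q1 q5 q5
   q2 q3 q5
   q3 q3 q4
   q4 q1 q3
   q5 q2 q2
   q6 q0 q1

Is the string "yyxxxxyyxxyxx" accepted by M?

q0 --y--> q4
q4 --y--> q3
q3 --x--> q3
q3 --x--> q3
q3 --x--> q3
q3 --x--> q3
q3 --y--> q4
q4 --y--> q3
q3 --x--> q3
q3 --x--> q3
q3 --y--> q4
q4 --x--> q1
q1 --x--> q5
End in state q5, which is an accepting state.

accepted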